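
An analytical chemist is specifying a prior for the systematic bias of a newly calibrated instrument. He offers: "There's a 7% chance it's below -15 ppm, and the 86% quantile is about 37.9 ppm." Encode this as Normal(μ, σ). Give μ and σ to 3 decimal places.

μ = 15.542, σ = 20.696

The p-quantile of Normal(μ,σ) is μ + z_p·σ, with z_{0.07} = -1.476 and z_{0.86} = 1.08.
Eliminate σ: μ = (z₂·x₁ − z₁·x₂)/(z₂ − z₁) = (1.08·-15 − (-1.476)·37.9)/2.556 = 15.542.
Then σ = (x₂ − x₁)/(z₂ − z₁) = (37.9 − -15)/2.556 = 20.696.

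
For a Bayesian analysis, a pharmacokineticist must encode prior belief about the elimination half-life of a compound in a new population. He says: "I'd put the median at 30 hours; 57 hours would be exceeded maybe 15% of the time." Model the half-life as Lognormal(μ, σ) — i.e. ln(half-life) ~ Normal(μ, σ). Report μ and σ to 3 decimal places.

μ ≈ 3.401, σ ≈ 0.619

If T ~ Lognormal(μ,σ) then ln T ~ Normal(μ,σ), so the p-quantile of ln T is μ + z_p·σ.
ln(30) = 3.401 and ln(57) = 4.043; z_{0.5} = 0, z_{0.85} = 1.036.
σ = (4.043 − 3.401)/(1.036 − (0)) = 0.619.
μ = 3.401 − (0)·0.619 = 3.401.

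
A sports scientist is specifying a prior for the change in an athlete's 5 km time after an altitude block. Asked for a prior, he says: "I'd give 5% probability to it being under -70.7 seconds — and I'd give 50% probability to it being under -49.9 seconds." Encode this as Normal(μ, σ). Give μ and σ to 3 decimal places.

For Normal(μ,σ), the p-quantile is μ + z_p·σ. Here z_{0.05} = -1.645, z_{0.5} = 0.
So -70.7 = μ − 1.645σ and -49.9 = μ + 0σ.
Subtracting: σ = (-49.9 − -70.7)/(0 − (-1.645)) = 12.646.
Then μ = -70.7 − (-1.645)·12.646 = -49.900.

μ = -49.900, σ = 12.646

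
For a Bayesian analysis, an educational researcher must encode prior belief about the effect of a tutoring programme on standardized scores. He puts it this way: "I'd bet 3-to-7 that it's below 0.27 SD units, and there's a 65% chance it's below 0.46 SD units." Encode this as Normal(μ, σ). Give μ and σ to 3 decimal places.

μ = 0.380, σ = 0.209

The p-quantile of Normal(μ,σ) is μ + z_p·σ, with z_{0.3} = -0.5244 and z_{0.65} = 0.3853.
Eliminate σ: μ = (z₂·x₁ − z₁·x₂)/(z₂ − z₁) = (0.3853·0.27 − (-0.5244)·0.46)/0.9097 = 0.380.
Then σ = (x₂ − x₁)/(z₂ − z₁) = (0.46 − 0.27)/0.9097 = 0.209.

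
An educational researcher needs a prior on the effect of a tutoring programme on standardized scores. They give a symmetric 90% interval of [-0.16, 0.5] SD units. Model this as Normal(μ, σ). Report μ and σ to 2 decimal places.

A symmetric 90% interval runs μ ± z·σ with z = 1.645.
Half-width = 0.33, so σ = 0.33/1.645 = 0.20.
μ is the interval midpoint, 0.17.

μ = 0.17, σ = 0.20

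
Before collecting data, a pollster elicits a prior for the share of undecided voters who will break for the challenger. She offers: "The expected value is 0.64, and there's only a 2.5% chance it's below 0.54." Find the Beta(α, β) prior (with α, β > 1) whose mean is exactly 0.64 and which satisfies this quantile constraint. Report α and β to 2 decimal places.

With mean 0.64 fixed, write α = 0.64s, β = 0.36s where s = α+β.
Need P(θ < 0.54) = 0.025 under Beta(0.64s, 0.36s). Normal approximation: (q−m)/√(m(1−m)/s) ≈ z_{0.025} = -1.96, so s ≈ 0.64·0.36·(-1.96)²/(0.54−0.64)² = 88.5.
At s = 88.5: P(θ<0.54) ≈ 0.027. Adjusting to match 0.025 gives s ≈ 92.32.
So α = 0.64·92.32 ≈ 59.09, β = 0.36·92.32 ≈ 33.24.

α ≈ 59.09, β ≈ 33.24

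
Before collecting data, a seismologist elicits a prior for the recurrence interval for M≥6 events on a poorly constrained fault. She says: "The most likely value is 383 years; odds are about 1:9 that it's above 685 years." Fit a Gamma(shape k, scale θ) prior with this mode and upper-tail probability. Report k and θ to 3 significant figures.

k ≈ 6.63, θ ≈ 68

Gamma(k,θ) with k>1 has mode (k−1)θ, so θ = 383/(k−1).
Need P(X < 685) = 0.9 with θ tied to k this way. Start at k = 2, θ = 383: P(X<685) ≈ 0.534.
Too low — raise k to concentrate. Iterating converges to k ≈ 6.63.
Then θ = 383/(6.63−1) ≈ 68.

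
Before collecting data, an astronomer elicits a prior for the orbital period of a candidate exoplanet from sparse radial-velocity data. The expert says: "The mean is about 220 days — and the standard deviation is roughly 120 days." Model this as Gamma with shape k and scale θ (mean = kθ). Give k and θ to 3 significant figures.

k ≈ 3.36, θ ≈ 65.5

For Gamma(k, scale θ): mean = kθ, variance = kθ², so CV = 1/√k.
CV = SD/mean = 120/220 = 0.5455, hence k = 1/CV² = 3.36.
Then θ = mean/k = 220/3.36 = 65.5.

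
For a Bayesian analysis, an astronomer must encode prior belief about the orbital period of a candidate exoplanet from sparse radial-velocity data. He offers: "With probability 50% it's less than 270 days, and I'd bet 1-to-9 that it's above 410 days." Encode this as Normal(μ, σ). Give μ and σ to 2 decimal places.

The p-quantile of Normal(μ,σ) is μ + z_p·σ, with z_{0.5} = 0 and z_{0.9} = 1.282.
Eliminate σ: μ = (z₂·x₁ − z₁·x₂)/(z₂ − z₁) = (1.282·270 − (0)·410)/1.282 = 270.00.
Then σ = (x₂ − x₁)/(z₂ − z₁) = (410 − 270)/1.282 = 109.24.

μ = 270.00, σ = 109.24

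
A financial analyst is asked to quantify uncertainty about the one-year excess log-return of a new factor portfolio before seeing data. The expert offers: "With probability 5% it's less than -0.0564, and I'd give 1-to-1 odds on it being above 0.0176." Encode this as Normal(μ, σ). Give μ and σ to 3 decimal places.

For Normal(μ,σ), the p-quantile is μ + z_p·σ. Here z_{0.05} = -1.645, z_{0.5} = 0.
So -0.0564 = μ − 1.645σ and 0.0176 = μ + 0σ.
Subtracting: σ = (0.0176 − -0.0564)/(0 − (-1.645)) = 0.045.
Then μ = -0.0564 − (-1.645)·0.045 = 0.018.

μ = 0.018, σ = 0.045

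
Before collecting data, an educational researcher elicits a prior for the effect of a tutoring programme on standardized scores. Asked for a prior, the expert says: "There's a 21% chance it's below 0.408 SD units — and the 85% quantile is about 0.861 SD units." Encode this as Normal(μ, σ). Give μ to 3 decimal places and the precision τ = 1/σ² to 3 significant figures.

μ = 0.606, τ = 16.5

The p-quantile of Normal(μ,σ) is μ + z_p·σ, with z_{0.21} = -0.8064 and z_{0.85} = 1.036.
Eliminate σ: μ = (z₂·x₁ − z₁·x₂)/(z₂ − z₁) = (1.036·0.408 − (-0.8064)·0.861)/1.843 = 0.606.
Then σ = (x₂ − x₁)/(z₂ − z₁) = (0.861 − 0.408)/1.843 = 0.246.
Precision τ = 1/σ² = 1/0.2458² = 16.5.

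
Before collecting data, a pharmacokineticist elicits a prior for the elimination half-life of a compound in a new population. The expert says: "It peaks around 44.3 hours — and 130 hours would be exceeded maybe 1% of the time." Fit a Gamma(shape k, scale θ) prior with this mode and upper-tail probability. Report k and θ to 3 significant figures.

k ≈ 4.9, θ ≈ 11.3

Gamma(k,θ) with k>1 has mode (k−1)θ, so θ = 44.3/(k−1).
Need P(X < 130) = 0.99 with θ tied to k this way. Start at k = 2, θ = 44.3: P(X<130) ≈ 0.791.
Too low — raise k to concentrate. Iterating converges to k ≈ 4.9.
Then θ = 44.3/(4.9−1) ≈ 11.3.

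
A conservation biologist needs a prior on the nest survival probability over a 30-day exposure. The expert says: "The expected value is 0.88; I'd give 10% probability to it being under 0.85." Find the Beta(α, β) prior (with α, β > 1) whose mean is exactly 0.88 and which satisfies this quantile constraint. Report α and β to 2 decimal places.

α ≈ 177.42, β ≈ 24.19

With mean 0.88 fixed, write α = 0.88s, β = 0.12s where s = α+β.
Need P(θ < 0.85) = 0.1 under Beta(0.88s, 0.12s). Normal approximation: (q−m)/√(m(1−m)/s) ≈ z_{0.1} = -1.28, so s ≈ 0.88·0.12·(-1.28)²/(0.85−0.88)² = 192.7.
At s = 192.7: P(θ<0.85) ≈ 0.105. Adjusting to match 0.1 gives s ≈ 201.62.
So α = 0.88·201.62 ≈ 177.42, β = 0.12·201.62 ≈ 24.19.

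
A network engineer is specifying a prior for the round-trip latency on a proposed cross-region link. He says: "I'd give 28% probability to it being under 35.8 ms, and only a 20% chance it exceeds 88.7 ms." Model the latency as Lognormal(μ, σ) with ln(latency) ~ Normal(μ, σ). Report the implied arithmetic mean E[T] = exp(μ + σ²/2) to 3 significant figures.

If T ~ Lognormal(μ,σ) then ln T ~ Normal(μ,σ), so the p-quantile of ln T is μ + z_p·σ.
ln(35.8) = 3.578 and ln(88.7) = 4.485; z_{0.28} = -0.5828, z_{0.8} = 0.8416.
σ = (4.485 − 3.578)/(0.8416 − (-0.5828)) = 0.637.
μ = 3.578 − (-0.5828)·0.637 = 3.949.
E[T] = exp(μ + σ²/2) = exp(3.949 + 0.2029) = 63.6 ms.

E[T] ≈ 63.6 ms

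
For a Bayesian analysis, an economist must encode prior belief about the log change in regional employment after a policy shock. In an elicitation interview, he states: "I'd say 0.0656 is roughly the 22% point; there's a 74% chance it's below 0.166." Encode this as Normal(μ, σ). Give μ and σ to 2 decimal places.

For Normal(μ,σ), the p-quantile is μ + z_p·σ. Here z_{0.22} = -0.7722, z_{0.74} = 0.6433.
So 0.0656 = μ − 0.7722σ and 0.166 = μ + 0.6433σ.
Subtracting: σ = (0.166 − 0.0656)/(0.6433 − (-0.7722)) = 0.07.
Then μ = 0.0656 − (-0.7722)·0.07 = 0.12.

μ = 0.12, σ = 0.07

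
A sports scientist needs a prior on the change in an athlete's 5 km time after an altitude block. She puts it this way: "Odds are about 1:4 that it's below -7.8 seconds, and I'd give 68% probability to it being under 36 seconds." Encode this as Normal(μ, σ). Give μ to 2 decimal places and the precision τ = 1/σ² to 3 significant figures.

The p-quantile of Normal(μ,σ) is μ + z_p·σ, with z_{0.2} = -0.8416 and z_{0.68} = 0.4677.
Eliminate σ: μ = (z₂·x₁ − z₁·x₂)/(z₂ − z₁) = (0.4677·-7.8 − (-0.8416)·36)/1.309 = 20.35.
Then σ = (x₂ − x₁)/(z₂ − z₁) = (36 − -7.8)/1.309 = 33.45.
Precision τ = 1/σ² = 1/33.45² = 0.000894.

μ = 20.35, τ = 0.000894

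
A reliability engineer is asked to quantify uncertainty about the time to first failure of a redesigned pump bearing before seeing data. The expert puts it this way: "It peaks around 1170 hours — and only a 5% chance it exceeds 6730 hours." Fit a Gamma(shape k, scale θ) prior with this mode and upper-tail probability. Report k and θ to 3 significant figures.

k ≈ 1.75, θ ≈ 1550

Gamma(k,θ) with k>1 has mode (k−1)θ, so θ = 1170/(k−1).
Need P(X < 6730) = 0.95 with θ tied to k this way. Start at k = 2, θ = 1170: P(X<6730) ≈ 0.979.
Too high — lower k to spread out. Iterating converges to k ≈ 1.75.
Then θ = 1170/(1.75−1) ≈ 1550.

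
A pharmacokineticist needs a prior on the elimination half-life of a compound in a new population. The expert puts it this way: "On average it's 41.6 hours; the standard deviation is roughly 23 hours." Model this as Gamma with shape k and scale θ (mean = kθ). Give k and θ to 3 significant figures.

For Gamma(k, scale θ): mean = kθ, variance = kθ², so CV = 1/√k.
CV = SD/mean = 23/41.6 = 0.5529, hence k = 1/CV² = 3.27.
Then θ = mean/k = 41.6/3.27 = 12.7.

k ≈ 3.27, θ ≈ 12.7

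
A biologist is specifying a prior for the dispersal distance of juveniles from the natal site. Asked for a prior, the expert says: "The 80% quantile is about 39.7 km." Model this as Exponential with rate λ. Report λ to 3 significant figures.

λ ≈ 0.0405

P(T < 39.7) = 1 − e^(−λ·39.7) = 0.8, so λ = −ln(1−0.8)/39.7 = −ln(0.2)/39.7 = 0.0405.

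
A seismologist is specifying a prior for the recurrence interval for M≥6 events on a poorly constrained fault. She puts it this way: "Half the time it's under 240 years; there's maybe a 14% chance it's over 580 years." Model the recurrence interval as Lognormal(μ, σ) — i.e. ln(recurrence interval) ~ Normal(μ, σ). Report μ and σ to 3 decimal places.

μ ≈ 5.481, σ ≈ 0.817

If T ~ Lognormal(μ,σ) then ln T ~ Normal(μ,σ), so the p-quantile of ln T is μ + z_p·σ.
ln(240) = 5.481 and ln(580) = 6.363; z_{0.5} = 0, z_{0.86} = 1.08.
σ = (6.363 − 5.481)/(1.08 − (0)) = 0.817.
μ = 5.481 − (0)·0.817 = 5.481.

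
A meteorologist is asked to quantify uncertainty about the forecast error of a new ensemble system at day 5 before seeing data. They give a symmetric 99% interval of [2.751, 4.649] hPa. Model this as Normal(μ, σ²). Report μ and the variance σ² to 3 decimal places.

A symmetric 99% interval runs μ ± z·σ with z = 2.576.
Half-width = 0.949, so σ = 0.949/2.576 = 0.3684 and σ² = 0.136.
μ is the interval midpoint, 3.700.

μ = 3.700, σ² = 0.136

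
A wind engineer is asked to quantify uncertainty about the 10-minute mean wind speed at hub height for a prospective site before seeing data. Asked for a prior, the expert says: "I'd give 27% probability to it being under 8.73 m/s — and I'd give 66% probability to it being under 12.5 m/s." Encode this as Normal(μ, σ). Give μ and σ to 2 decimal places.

μ = 10.98, σ = 3.68

For Normal(μ,σ), the p-quantile is μ + z_p·σ. Here z_{0.27} = -0.6128, z_{0.66} = 0.4125.
So 8.73 = μ − 0.6128σ and 12.5 = μ + 0.4125σ.
Subtracting: σ = (12.5 − 8.73)/(0.4125 − (-0.6128)) = 3.68.
Then μ = 8.73 − (-0.6128)·3.68 = 10.98.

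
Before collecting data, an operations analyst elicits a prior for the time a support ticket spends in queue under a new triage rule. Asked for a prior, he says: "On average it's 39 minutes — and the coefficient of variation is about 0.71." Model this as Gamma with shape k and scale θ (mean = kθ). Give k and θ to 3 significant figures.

k ≈ 1.98, θ ≈ 19.7

For Gamma(k, scale θ): mean = kθ, variance = kθ², so CV = 1/√k.
CV = 0.71, hence k = 1/CV² = 1.98.
Then θ = mean/k = 39/1.98 = 19.7.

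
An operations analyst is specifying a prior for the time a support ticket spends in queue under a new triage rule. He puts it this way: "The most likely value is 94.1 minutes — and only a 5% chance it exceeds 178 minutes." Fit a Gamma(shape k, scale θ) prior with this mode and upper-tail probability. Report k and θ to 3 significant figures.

Gamma(k,θ) with k>1 has mode (k−1)θ, so θ = 94.1/(k−1).
Need P(X < 178) = 0.95 with θ tied to k this way. Start at k = 2, θ = 94.1: P(X<178) ≈ 0.564.
Too low — raise k to concentrate. Iterating converges to k ≈ 7.84.
Then θ = 94.1/(7.84−1) ≈ 13.8.

k ≈ 7.84, θ ≈ 13.8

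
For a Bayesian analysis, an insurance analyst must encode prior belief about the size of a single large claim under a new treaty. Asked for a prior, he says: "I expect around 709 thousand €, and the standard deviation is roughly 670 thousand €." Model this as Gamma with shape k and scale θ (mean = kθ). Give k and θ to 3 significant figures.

k ≈ 1.12, θ ≈ 633

For Gamma(k, scale θ): mean = kθ, variance = kθ², so CV = 1/√k.
CV = SD/mean = 670/709 = 0.945, hence k = 1/CV² = 1.12.
Then θ = mean/k = 709/1.12 = 633.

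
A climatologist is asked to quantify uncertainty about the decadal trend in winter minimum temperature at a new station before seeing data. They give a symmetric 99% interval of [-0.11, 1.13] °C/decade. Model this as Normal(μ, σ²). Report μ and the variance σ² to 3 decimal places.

μ = 0.510, σ² = 0.058

A symmetric 99% interval runs μ ± z·σ with z = 2.576.
Half-width = 0.62, so σ = 0.62/2.576 = 0.2407 and σ² = 0.058.
μ is the interval midpoint, 0.510.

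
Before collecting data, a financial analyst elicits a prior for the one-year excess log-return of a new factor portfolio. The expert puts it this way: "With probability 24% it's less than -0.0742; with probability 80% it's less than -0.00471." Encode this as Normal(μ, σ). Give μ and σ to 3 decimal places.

The p-quantile of Normal(μ,σ) is μ + z_p·σ, with z_{0.24} = -0.7063 and z_{0.8} = 0.8416.
Eliminate σ: μ = (z₂·x₁ − z₁·x₂)/(z₂ − z₁) = (0.8416·-0.0742 − (-0.7063)·-0.00471)/1.548 = -0.042.
Then σ = (x₂ − x₁)/(z₂ − z₁) = (-0.00471 − -0.0742)/1.548 = 0.045.

μ = -0.042, σ = 0.045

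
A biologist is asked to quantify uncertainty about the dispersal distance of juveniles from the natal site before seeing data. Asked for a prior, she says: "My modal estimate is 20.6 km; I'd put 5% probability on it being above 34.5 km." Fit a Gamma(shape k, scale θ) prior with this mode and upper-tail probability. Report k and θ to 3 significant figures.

k ≈ 11.5, θ ≈ 1.96

Gamma(k,θ) with k>1 has mode (k−1)θ, so θ = 20.6/(k−1).
Need P(X < 34.5) = 0.95 with θ tied to k this way. Start at k = 2, θ = 20.6: P(X<34.5) ≈ 0.499.
Too low — raise k to concentrate. Iterating converges to k ≈ 11.5.
Then θ = 20.6/(11.5−1) ≈ 1.96.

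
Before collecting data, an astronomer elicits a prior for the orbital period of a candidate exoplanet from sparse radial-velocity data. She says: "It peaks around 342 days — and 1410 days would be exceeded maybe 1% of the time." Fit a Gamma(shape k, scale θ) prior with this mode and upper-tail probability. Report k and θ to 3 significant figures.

k ≈ 3.07, θ ≈ 166

Gamma(k,θ) with k>1 has mode (k−1)θ, so θ = 342/(k−1).
Need P(X < 1410) = 0.99 with θ tied to k this way. Start at k = 2, θ = 342: P(X<1410) ≈ 0.917.
Too low — raise k to concentrate. Iterating converges to k ≈ 3.07.
Then θ = 342/(3.07−1) ≈ 166.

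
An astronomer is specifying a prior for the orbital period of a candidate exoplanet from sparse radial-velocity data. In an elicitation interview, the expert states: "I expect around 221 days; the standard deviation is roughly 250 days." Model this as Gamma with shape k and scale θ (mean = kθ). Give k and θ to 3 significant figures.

k ≈ 0.781, θ ≈ 283

For Gamma(k, scale θ): mean = kθ, variance = kθ², so CV = 1/√k.
CV = SD/mean = 250/221 = 1.131, hence k = 1/CV² = 0.781.
Then θ = mean/k = 221/0.781 = 283.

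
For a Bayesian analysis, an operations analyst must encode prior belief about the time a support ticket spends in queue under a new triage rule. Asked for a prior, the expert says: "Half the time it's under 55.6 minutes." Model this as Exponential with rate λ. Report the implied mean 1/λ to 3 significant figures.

Exponential median = ln 2 / λ, so λ = ln 2 / 55.6 = 0.0125.
Mean = 1/λ = 80.2 minutes.

mean ≈ 80.2 minutes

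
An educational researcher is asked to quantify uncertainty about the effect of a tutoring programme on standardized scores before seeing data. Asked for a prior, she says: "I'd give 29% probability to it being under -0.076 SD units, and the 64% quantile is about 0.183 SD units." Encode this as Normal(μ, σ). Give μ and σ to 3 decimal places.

μ = 0.081, σ = 0.284

For Normal(μ,σ), the p-quantile is μ + z_p·σ. Here z_{0.29} = -0.5534, z_{0.64} = 0.3585.
So -0.076 = μ − 0.5534σ and 0.183 = μ + 0.3585σ.
Subtracting: σ = (0.183 − -0.076)/(0.3585 − (-0.5534)) = 0.284.
Then μ = -0.076 − (-0.5534)·0.284 = 0.081.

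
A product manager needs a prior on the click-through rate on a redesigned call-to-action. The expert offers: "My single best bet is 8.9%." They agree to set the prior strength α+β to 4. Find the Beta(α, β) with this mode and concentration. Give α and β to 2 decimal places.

α = 1.18, β = 2.82

For α,β > 1 the Beta mode is (α−1)/(α+β−2). With α+β = 4, the mode is (α−1)/2.
Set (α−1)/2 = 0.089 → α = 1 + 0.089·2 = 1.18.
β = 4 − α = 2.82.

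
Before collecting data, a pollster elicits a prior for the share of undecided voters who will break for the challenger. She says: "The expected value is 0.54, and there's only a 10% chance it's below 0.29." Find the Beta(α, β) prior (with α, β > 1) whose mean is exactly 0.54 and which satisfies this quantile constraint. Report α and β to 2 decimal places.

α ≈ 3.40, β ≈ 2.90

With mean 0.54 fixed, write α = 0.54s, β = 0.46s where s = α+β.
Need P(θ < 0.29) = 0.1 under Beta(0.54s, 0.46s). Normal approximation: (q−m)/√(m(1−m)/s) ≈ z_{0.1} = -1.28, so s ≈ 0.54·0.46·(-1.28)²/(0.29−0.54)² = 6.5.
At s = 6.5: P(θ<0.29) ≈ 0.096. Adjusting to match 0.1 gives s ≈ 6.31.
So α = 0.54·6.31 ≈ 3.40, β = 0.46·6.31 ≈ 2.90.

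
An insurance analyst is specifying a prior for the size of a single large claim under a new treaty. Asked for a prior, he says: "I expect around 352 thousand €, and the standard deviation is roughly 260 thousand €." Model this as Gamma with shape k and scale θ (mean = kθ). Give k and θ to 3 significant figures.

k ≈ 1.83, θ ≈ 192

For Gamma(k, scale θ): mean = kθ, variance = kθ², so CV = 1/√k.
CV = SD/mean = 260/352 = 0.7386, hence k = 1/CV² = 1.83.
Then θ = mean/k = 352/1.83 = 192.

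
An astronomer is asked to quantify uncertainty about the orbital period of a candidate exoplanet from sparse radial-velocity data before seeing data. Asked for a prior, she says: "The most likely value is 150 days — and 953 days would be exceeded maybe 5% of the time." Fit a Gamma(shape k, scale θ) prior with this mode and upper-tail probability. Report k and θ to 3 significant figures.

Gamma(k,θ) with k>1 has mode (k−1)θ, so θ = 150/(k−1).
Need P(X < 953) = 0.95 with θ tied to k this way. Start at k = 2, θ = 150: P(X<953) ≈ 0.987.
Too high — lower k to spread out. Iterating converges to k ≈ 1.66.
Then θ = 150/(1.66−1) ≈ 228.

k ≈ 1.66, θ ≈ 228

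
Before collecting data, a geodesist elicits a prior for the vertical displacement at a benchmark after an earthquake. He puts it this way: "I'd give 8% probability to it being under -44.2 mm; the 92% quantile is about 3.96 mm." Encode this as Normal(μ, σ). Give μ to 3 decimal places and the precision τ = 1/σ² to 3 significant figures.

μ = -20.120, τ = 0.0034

The p-quantile of Normal(μ,σ) is μ + z_p·σ, with z_{0.08} = -1.405 and z_{0.92} = 1.405.
Eliminate σ: μ = (z₂·x₁ − z₁·x₂)/(z₂ − z₁) = (1.405·-44.2 − (-1.405)·3.96)/2.81 = -20.120.
Then σ = (x₂ − x₁)/(z₂ − z₁) = (3.96 − -44.2)/2.81 = 17.138.
Precision τ = 1/σ² = 1/17.14² = 0.0034.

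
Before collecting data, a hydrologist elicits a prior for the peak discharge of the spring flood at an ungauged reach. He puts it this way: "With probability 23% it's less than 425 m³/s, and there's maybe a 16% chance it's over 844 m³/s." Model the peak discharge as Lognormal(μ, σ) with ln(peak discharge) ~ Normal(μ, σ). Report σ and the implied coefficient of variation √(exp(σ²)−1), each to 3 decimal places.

If T ~ Lognormal(μ,σ) then ln T ~ Normal(μ,σ), so the p-quantile of ln T is μ + z_p·σ.
ln(425) = 6.052 and ln(844) = 6.738; z_{0.23} = -0.7388, z_{0.84} = 0.9945.
σ = (6.738 − 6.052)/(0.9945 − (-0.7388)) = 0.396.
μ = 6.052 − (-0.7388)·0.396 = 6.345.
CV = √(exp(σ²)−1) = √(exp(0.1567)−1) = 0.412.

σ ≈ 0.396, CV ≈ 0.412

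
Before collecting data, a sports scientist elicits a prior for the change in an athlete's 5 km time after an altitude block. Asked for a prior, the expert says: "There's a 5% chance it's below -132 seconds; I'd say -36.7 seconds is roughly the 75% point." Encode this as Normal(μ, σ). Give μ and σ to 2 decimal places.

For Normal(μ,σ), the p-quantile is μ + z_p·σ. Here z_{0.05} = -1.645, z_{0.75} = 0.6745.
So -132 = μ − 1.645σ and -36.7 = μ + 0.6745σ.
Subtracting: σ = (-36.7 − -132)/(0.6745 − (-1.645)) = 41.09.
Then μ = -132 − (-1.645)·41.09 = -64.41.

μ = -64.41, σ = 41.09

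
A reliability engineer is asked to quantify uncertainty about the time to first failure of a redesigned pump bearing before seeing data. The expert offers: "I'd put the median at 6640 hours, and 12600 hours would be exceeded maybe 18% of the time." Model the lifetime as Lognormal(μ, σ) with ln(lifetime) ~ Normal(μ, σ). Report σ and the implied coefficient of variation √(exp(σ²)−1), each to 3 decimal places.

σ ≈ 0.700, CV ≈ 0.795

If T ~ Lognormal(μ,σ) then ln T ~ Normal(μ,σ), so the p-quantile of ln T is μ + z_p·σ.
ln(6640) = 8.801 and ln(12600) = 9.441; z_{0.5} = 0, z_{0.82} = 0.9154.
σ = (9.441 − 8.801)/(0.9154 − (0)) = 0.700.
μ = 8.801 − (0)·0.700 = 8.801.
CV = √(exp(σ²)−1) = √(exp(0.4897)−1) = 0.795.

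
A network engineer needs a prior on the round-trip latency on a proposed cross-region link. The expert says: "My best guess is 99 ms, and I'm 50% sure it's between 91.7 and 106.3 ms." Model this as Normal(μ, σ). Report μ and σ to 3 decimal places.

μ = 99.000, σ = 10.823

A symmetric 50% interval runs μ ± z·σ with z = 0.6745.
Half-width = 7.3, so σ = 7.3/0.6745 = 10.823.
μ is the stated best guess, 99.000.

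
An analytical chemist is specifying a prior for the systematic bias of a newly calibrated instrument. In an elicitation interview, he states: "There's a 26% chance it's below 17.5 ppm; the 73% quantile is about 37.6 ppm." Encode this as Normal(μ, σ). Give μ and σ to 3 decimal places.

μ = 27.794, σ = 16.001

For Normal(μ,σ), the p-quantile is μ + z_p·σ. Here z_{0.26} = -0.6433, z_{0.73} = 0.6128.
So 17.5 = μ − 0.6433σ and 37.6 = μ + 0.6128σ.
Subtracting: σ = (37.6 − 17.5)/(0.6128 − (-0.6433)) = 16.001.
Then μ = 17.5 − (-0.6433)·16.001 = 27.794.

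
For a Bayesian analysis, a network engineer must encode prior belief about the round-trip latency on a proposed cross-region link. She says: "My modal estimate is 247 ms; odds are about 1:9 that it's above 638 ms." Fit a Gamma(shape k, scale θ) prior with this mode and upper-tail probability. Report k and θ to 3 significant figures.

k ≈ 3.13, θ ≈ 116

Gamma(k,θ) with k>1 has mode (k−1)θ, so θ = 247/(k−1).
Need P(X < 638) = 0.9 with θ tied to k this way. Start at k = 2, θ = 247: P(X<638) ≈ 0.729.
Too low — raise k to concentrate. Iterating converges to k ≈ 3.13.
Then θ = 247/(3.13−1) ≈ 116.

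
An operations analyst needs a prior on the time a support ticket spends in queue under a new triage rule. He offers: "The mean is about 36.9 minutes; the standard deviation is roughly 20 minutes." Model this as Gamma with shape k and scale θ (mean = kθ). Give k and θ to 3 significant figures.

k ≈ 3.4, θ ≈ 10.8

For Gamma(k, scale θ): mean = kθ, variance = kθ², so CV = 1/√k.
CV = SD/mean = 20/36.9 = 0.542, hence k = 1/CV² = 3.4.
Then θ = mean/k = 36.9/3.4 = 10.8.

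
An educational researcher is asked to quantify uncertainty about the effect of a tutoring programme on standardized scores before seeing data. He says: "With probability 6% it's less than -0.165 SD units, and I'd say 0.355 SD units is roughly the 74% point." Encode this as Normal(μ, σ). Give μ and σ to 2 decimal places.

μ = 0.20, σ = 0.24

For Normal(μ,σ), the p-quantile is μ + z_p·σ. Here z_{0.06} = -1.555, z_{0.74} = 0.6433.
So -0.165 = μ − 1.555σ and 0.355 = μ + 0.6433σ.
Subtracting: σ = (0.355 − -0.165)/(0.6433 − (-1.555)) = 0.24.
Then μ = -0.165 − (-1.555)·0.24 = 0.20.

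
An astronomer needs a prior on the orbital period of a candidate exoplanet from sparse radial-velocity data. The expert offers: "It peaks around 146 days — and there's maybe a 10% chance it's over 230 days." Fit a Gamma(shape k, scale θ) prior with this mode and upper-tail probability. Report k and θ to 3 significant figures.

k ≈ 10.1, θ ≈ 16.1

Gamma(k,θ) with k>1 has mode (k−1)θ, so θ = 146/(k−1).
Need P(X < 230) = 0.9 with θ tied to k this way. Start at k = 2, θ = 146: P(X<230) ≈ 0.467.
Too low — raise k to concentrate. Iterating converges to k ≈ 10.1.
Then θ = 146/(10.1−1) ≈ 16.1.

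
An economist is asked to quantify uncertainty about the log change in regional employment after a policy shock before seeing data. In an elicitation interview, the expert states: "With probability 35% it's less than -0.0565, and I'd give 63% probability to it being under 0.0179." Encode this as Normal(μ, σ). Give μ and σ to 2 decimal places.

The p-quantile of Normal(μ,σ) is μ + z_p·σ, with z_{0.35} = -0.3853 and z_{0.63} = 0.3319.
Eliminate σ: μ = (z₂·x₁ − z₁·x₂)/(z₂ − z₁) = (0.3319·-0.0565 − (-0.3853)·0.0179)/0.7172 = -0.02.
Then σ = (x₂ − x₁)/(z₂ − z₁) = (0.0179 − -0.0565)/0.7172 = 0.10.

μ = -0.02, σ = 0.10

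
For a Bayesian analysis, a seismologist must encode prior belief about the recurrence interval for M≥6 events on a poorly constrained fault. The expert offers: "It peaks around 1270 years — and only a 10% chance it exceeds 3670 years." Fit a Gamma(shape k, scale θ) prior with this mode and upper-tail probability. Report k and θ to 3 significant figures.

k ≈ 2.69, θ ≈ 750

Gamma(k,θ) with k>1 has mode (k−1)θ, so θ = 1270/(k−1).
Need P(X < 3670) = 0.9 with θ tied to k this way. Start at k = 2, θ = 1270: P(X<3670) ≈ 0.784.
Too low — raise k to concentrate. Iterating converges to k ≈ 2.69.
Then θ = 1270/(2.69−1) ≈ 750.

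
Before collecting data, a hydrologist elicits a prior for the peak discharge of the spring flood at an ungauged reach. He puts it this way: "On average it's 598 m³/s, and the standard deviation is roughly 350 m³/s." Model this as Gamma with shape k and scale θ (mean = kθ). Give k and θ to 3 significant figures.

k ≈ 2.92, θ ≈ 205

For Gamma(k, scale θ): mean = kθ, variance = kθ², so CV = 1/√k.
CV = SD/mean = 350/598 = 0.5853, hence k = 1/CV² = 2.92.
Then θ = mean/k = 598/2.92 = 205.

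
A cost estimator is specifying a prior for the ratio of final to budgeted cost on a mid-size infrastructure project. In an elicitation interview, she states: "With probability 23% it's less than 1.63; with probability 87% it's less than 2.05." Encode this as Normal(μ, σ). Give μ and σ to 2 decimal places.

μ = 1.80, σ = 0.23

The p-quantile of Normal(μ,σ) is μ + z_p·σ, with z_{0.23} = -0.7388 and z_{0.87} = 1.126.
Eliminate σ: μ = (z₂·x₁ − z₁·x₂)/(z₂ − z₁) = (1.126·1.63 − (-0.7388)·2.05)/1.865 = 1.80.
Then σ = (x₂ − x₁)/(z₂ − z₁) = (2.05 − 1.63)/1.865 = 0.23.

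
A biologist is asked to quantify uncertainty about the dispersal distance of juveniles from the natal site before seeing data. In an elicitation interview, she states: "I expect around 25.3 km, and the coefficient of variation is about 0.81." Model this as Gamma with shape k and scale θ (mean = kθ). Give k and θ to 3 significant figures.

For Gamma(k, scale θ): mean = kθ, variance = kθ², so CV = 1/√k.
CV = 0.81, hence k = 1/CV² = 1.52.
Then θ = mean/k = 25.3/1.52 = 16.6.

k ≈ 1.52, θ ≈ 16.6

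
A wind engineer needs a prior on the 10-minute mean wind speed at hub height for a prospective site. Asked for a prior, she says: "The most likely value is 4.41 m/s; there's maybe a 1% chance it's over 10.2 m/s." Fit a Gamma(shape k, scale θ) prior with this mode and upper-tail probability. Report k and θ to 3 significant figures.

Gamma(k,θ) with k>1 has mode (k−1)θ, so θ = 4.41/(k−1).
Need P(X < 10.2) = 0.99 with θ tied to k this way. Start at k = 2, θ = 4.41: P(X<10.2) ≈ 0.672.
Too low — raise k to concentrate. Iterating converges to k ≈ 7.79.
Then θ = 4.41/(7.79−1) ≈ 0.65.

k ≈ 7.79, θ ≈ 0.65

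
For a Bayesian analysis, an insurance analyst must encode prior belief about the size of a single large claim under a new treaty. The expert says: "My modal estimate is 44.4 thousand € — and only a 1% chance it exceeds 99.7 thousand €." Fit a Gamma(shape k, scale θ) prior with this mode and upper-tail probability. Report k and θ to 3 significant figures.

k ≈ 8.34, θ ≈ 6.05

Gamma(k,θ) with k>1 has mode (k−1)θ, so θ = 44.4/(k−1).
Need P(X < 99.7) = 0.99 with θ tied to k this way. Start at k = 2, θ = 44.4: P(X<99.7) ≈ 0.656.
Too low — raise k to concentrate. Iterating converges to k ≈ 8.34.
Then θ = 44.4/(8.34−1) ≈ 6.05.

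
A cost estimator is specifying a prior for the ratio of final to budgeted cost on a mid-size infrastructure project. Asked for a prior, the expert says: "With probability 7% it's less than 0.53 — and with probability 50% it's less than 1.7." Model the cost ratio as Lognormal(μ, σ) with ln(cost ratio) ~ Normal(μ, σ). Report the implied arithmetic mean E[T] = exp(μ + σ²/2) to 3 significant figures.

If T ~ Lognormal(μ,σ) then ln T ~ Normal(μ,σ), so the p-quantile of ln T is μ + z_p·σ.
ln(0.53) = -0.6349 and ln(1.7) = 0.5306; z_{0.07} = -1.476, z_{0.5} = 0.
σ = (0.5306 − -0.6349)/(0 − (-1.476)) = 0.790.
μ = -0.6349 − (-1.476)·0.790 = 0.531.
E[T] = exp(μ + σ²/2) = exp(0.531 + 0.3119) = 2.32.

E[T] ≈ 2.32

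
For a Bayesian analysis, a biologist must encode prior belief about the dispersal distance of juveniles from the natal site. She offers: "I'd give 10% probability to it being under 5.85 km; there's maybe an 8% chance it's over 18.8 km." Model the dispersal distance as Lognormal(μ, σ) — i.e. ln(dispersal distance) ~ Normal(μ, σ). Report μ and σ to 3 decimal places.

If T ~ Lognormal(μ,σ) then ln T ~ Normal(μ,σ), so the p-quantile of ln T is μ + z_p·σ.
ln(5.85) = 1.766 and ln(18.8) = 2.934; z_{0.1} = -1.282, z_{0.92} = 1.405.
σ = (2.934 − 1.766)/(1.405 − (-1.282)) = 0.435.
μ = 1.766 − (-1.282)·0.435 = 2.323.

μ ≈ 2.323, σ ≈ 0.435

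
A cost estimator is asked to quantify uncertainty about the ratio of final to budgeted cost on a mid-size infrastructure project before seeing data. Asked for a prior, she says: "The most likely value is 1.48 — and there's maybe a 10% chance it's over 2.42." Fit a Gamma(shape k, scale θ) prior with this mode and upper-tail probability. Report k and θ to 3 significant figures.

k ≈ 8.79, θ ≈ 0.19

Gamma(k,θ) with k>1 has mode (k−1)θ, so θ = 1.48/(k−1).
Need P(X < 2.42) = 0.9 with θ tied to k this way. Start at k = 2, θ = 1.48: P(X<2.42) ≈ 0.486.
Too low — raise k to concentrate. Iterating converges to k ≈ 8.79.
Then θ = 1.48/(8.79−1) ≈ 0.19.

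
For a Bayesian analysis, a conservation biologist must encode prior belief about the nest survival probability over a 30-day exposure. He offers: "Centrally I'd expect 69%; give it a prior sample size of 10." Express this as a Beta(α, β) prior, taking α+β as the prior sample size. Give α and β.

α = 6.9, β = 3.1

Under the effective-sample-size interpretation, Beta(α, β) has prior mean α/(α+β) and prior sample size α+β.
So α+β = 10 and α/(α+β) = 0.69, giving α = 0.69·10 = 6.9 and β = 10 − 6.9 = 3.1.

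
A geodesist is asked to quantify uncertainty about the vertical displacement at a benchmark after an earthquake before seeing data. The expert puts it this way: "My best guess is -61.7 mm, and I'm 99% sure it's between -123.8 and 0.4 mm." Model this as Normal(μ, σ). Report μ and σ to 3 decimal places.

A symmetric 99% interval runs μ ± z·σ with z = 2.576.
Half-width = 62.1, so σ = 62.1/2.576 = 24.109.
μ is the stated best guess, -61.700.

μ = -61.700, σ = 24.109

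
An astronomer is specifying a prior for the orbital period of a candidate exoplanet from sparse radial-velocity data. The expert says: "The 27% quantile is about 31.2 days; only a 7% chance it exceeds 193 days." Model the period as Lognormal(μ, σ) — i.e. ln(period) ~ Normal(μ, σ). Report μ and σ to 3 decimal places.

If T ~ Lognormal(μ,σ) then ln T ~ Normal(μ,σ), so the p-quantile of ln T is μ + z_p·σ.
ln(31.2) = 3.44 and ln(193) = 5.263; z_{0.27} = -0.6128, z_{0.93} = 1.476.
σ = (5.263 − 3.44)/(1.476 − (-0.6128)) = 0.872.
μ = 3.44 − (-0.6128)·0.872 = 3.975.

μ ≈ 3.975, σ ≈ 0.872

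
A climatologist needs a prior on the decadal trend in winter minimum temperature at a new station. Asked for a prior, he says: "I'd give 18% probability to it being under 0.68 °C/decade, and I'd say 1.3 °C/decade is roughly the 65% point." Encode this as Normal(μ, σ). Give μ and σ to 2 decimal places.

The p-quantile of Normal(μ,σ) is μ + z_p·σ, with z_{0.18} = -0.9154 and z_{0.65} = 0.3853.
Eliminate σ: μ = (z₂·x₁ − z₁·x₂)/(z₂ − z₁) = (0.3853·0.68 − (-0.9154)·1.3)/1.301 = 1.12.
Then σ = (x₂ − x₁)/(z₂ − z₁) = (1.3 − 0.68)/1.301 = 0.48.

μ = 1.12, σ = 0.48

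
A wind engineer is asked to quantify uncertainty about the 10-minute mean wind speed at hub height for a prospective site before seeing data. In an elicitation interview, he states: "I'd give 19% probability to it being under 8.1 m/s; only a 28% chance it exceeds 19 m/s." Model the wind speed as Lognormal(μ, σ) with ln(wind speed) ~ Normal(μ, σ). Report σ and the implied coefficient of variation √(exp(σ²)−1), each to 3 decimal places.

If T ~ Lognormal(μ,σ) then ln T ~ Normal(μ,σ), so the p-quantile of ln T is μ + z_p·σ.
ln(8.1) = 2.092 and ln(19) = 2.944; z_{0.19} = -0.8779, z_{0.72} = 0.5828.
σ = (2.944 − 2.092)/(0.5828 − (-0.8779)) = 0.584.
μ = 2.092 − (-0.8779)·0.584 = 2.604.
CV = √(exp(σ²)−1) = √(exp(0.3407)−1) = 0.637.

σ ≈ 0.584, CV ≈ 0.637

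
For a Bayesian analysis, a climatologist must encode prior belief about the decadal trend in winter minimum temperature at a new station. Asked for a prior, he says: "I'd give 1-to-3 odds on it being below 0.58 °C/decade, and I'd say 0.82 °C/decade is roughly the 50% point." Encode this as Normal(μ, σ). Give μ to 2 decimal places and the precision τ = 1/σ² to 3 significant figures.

μ = 0.82, τ = 7.9

The p-quantile of Normal(μ,σ) is μ + z_p·σ, with z_{0.25} = -0.6745 and z_{0.5} = 0.
Eliminate σ: μ = (z₂·x₁ − z₁·x₂)/(z₂ − z₁) = (0·0.58 − (-0.6745)·0.82)/0.6745 = 0.82.
Then σ = (x₂ − x₁)/(z₂ − z₁) = (0.82 − 0.58)/0.6745 = 0.36.
Precision τ = 1/σ² = 1/0.3558² = 7.9.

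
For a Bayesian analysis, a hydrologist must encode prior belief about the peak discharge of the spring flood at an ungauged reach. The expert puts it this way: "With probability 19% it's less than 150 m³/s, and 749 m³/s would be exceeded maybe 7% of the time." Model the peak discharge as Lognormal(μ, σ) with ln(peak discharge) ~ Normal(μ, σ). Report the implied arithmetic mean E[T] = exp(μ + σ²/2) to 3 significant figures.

If T ~ Lognormal(μ,σ) then ln T ~ Normal(μ,σ), so the p-quantile of ln T is μ + z_p·σ.
ln(150) = 5.011 and ln(749) = 6.619; z_{0.19} = -0.8779, z_{0.93} = 1.476.
σ = (6.619 − 5.011)/(1.476 − (-0.8779)) = 0.683.
μ = 5.011 − (-0.8779)·0.683 = 5.610.
E[T] = exp(μ + σ²/2) = exp(5.610 + 0.2334) = 345 m³/s.

E[T] ≈ 345 m³/s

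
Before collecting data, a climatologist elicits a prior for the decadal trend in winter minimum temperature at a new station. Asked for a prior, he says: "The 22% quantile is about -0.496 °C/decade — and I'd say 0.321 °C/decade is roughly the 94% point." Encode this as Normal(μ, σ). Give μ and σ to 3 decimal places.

μ = -0.225, σ = 0.351

For Normal(μ,σ), the p-quantile is μ + z_p·σ. Here z_{0.22} = -0.7722, z_{0.94} = 1.555.
So -0.496 = μ − 0.7722σ and 0.321 = μ + 1.555σ.
Subtracting: σ = (0.321 − -0.496)/(1.555 − (-0.7722)) = 0.351.
Then μ = -0.496 − (-0.7722)·0.351 = -0.225.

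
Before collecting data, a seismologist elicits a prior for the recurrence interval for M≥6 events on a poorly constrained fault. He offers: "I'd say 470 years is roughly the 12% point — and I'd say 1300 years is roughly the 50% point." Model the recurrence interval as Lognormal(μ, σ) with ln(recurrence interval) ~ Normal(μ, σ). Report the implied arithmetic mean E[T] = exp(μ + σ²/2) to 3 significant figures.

E[T] ≈ 1890 years

If T ~ Lognormal(μ,σ) then ln T ~ Normal(μ,σ), so the p-quantile of ln T is μ + z_p·σ.
ln(470) = 6.153 and ln(1300) = 7.17; z_{0.12} = -1.175, z_{0.5} = 0.
σ = (7.17 − 6.153)/(0 − (-1.175)) = 0.866.
μ = 6.153 − (-1.175)·0.866 = 7.170.
E[T] = exp(μ + σ²/2) = exp(7.170 + 0.3749) = 1890 years.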